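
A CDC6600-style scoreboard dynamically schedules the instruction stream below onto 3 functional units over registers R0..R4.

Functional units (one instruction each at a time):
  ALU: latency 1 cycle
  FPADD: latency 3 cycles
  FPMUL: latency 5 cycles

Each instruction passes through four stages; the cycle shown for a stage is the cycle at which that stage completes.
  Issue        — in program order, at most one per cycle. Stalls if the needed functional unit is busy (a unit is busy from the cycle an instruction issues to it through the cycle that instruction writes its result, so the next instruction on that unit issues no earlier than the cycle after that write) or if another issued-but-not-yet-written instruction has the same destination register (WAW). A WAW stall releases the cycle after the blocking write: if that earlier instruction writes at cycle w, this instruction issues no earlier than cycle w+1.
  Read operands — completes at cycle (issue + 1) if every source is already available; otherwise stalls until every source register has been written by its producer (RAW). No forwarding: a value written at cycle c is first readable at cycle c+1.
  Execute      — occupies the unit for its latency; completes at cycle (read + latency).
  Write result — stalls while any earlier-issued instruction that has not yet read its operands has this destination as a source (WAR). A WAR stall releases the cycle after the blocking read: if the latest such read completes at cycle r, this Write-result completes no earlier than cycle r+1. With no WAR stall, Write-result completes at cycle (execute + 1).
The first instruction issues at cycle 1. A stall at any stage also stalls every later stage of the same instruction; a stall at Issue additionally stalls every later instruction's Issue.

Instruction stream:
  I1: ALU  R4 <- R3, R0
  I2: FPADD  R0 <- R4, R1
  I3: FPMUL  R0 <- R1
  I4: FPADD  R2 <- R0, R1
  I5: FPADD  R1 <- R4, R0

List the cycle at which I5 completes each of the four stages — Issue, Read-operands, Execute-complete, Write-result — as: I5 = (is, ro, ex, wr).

I5 = (23, 24, 27, 28)

I1 -> (1, 2, 3, 4)
I2 -> (2, 5, 8, 9)  // RAW R4: wait I1 write@4
I3 -> (10, 11, 16, 17)  // WAW R0: wait I2 write@9
I4 -> (11, 18, 21, 22)  // RAW R0: wait I3 write@17
I5 -> (23, 24, 27, 28)  // struct: FPADD busy until I4 writes@22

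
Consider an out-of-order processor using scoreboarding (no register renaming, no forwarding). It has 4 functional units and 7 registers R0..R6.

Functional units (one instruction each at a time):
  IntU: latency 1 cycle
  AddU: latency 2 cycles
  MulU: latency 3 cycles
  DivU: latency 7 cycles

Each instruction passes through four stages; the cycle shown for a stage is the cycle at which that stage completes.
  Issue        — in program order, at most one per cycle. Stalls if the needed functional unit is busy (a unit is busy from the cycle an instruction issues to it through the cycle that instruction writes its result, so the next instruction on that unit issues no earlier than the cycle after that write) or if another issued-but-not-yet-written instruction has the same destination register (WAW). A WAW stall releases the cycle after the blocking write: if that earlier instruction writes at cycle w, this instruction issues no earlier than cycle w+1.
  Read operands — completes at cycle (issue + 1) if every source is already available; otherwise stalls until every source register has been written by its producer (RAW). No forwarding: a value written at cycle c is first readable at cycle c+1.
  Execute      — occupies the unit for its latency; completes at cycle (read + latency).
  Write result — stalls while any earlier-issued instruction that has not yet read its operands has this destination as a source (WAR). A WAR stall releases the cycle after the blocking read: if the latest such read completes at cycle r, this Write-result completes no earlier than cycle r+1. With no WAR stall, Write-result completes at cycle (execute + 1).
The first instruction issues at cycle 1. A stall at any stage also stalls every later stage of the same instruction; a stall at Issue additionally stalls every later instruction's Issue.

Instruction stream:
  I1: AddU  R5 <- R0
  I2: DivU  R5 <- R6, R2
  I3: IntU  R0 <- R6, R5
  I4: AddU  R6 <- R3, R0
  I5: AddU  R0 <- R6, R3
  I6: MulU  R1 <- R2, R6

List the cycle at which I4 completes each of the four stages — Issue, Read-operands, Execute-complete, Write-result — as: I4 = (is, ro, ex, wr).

[1] issue I1 (AddU)
[2] I1 read-ops
[4] I1 finished on AddU
[5] I1→R5
[6] issue I2 (DivU)
[7] I2 read-ops; issue I3 (IntU)
[8] issue I4 (AddU)
[14] I2 finished on DivU
[15] I2→R5
[16] I3 read-ops
[17] I3 finished on IntU
[18] I3→R0
[19] I4 read-ops
[21] I4 finished on AddU
[22] I4→R6
[23] issue I5 (AddU)
[24] I5 read-ops; issue I6 (MulU)
[25] I6 read-ops
[26] I5 finished on AddU
[27] I5→R0
[28] I6 finished on MulU
[29] I6→R1

I4 = (8, 19, 21, 22)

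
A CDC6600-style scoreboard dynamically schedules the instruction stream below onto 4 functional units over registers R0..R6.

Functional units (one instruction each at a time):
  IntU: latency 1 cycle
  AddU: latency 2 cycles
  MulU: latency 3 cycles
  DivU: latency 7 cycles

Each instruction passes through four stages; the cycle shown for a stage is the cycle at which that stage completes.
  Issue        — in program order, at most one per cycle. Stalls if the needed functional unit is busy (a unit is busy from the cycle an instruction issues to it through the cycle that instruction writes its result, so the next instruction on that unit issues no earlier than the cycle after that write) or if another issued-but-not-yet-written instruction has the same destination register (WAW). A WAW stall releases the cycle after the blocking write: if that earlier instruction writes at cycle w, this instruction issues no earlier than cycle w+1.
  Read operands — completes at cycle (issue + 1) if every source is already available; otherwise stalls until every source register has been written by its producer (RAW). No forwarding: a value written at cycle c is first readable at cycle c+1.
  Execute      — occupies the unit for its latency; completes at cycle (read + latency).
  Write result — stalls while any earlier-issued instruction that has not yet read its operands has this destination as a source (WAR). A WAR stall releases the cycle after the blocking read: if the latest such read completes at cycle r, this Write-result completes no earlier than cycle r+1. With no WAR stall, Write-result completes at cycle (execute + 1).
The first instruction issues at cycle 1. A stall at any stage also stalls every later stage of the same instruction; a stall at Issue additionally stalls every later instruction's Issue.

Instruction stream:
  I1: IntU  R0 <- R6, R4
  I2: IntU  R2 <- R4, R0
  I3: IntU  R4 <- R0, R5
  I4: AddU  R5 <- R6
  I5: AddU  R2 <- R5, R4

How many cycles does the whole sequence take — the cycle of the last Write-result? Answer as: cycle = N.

cycle = 19

[I1] 1/2/3/4
[I2] 5/6/7/8  (struct: IntU busy until I1 writes@4)
[I3] 9/10/11/12  (struct: IntU busy until I2 writes@8)
[I4] 10/11/13/14
[I5] 15/16/18/19  (struct: AddU busy until I4 writes@14)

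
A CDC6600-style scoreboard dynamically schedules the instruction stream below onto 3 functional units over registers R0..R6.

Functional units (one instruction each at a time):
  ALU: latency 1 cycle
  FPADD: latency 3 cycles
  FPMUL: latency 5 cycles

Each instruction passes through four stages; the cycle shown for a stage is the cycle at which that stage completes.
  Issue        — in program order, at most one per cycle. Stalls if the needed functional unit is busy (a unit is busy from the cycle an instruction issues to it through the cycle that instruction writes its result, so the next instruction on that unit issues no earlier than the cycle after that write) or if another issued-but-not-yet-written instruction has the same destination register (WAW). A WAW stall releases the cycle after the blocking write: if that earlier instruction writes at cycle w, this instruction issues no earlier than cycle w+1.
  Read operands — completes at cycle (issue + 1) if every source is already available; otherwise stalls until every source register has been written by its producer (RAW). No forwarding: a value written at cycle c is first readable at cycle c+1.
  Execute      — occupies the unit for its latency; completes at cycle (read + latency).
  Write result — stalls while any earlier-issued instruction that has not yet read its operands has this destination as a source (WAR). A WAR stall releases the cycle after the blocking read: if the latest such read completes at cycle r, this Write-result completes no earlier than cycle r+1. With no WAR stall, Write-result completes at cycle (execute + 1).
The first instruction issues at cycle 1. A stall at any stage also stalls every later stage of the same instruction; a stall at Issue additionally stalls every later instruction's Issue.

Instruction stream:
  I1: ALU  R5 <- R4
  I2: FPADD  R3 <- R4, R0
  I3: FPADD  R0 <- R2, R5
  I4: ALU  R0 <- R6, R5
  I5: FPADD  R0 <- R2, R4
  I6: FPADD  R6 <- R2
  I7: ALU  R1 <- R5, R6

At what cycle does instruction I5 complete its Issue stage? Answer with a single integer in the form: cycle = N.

cycle = 18

c1: I1 issues→ALU
c2: I1 reads · I2 issues→FPADD
c3: I1 exec-done · I2 reads
c4: I1 writes R5
c6: I2 exec-done
c7: I2 writes R3
c8: I3 issues→FPADD
c9: I3 reads
c12: I3 exec-done
c13: I3 writes R0
c14: I4 issues→ALU
c15: I4 reads
c16: I4 exec-done
c17: I4 writes R0
c18: I5 issues→FPADD
c19: I5 reads
c22: I5 exec-done
c23: I5 writes R0
c24: I6 issues→FPADD
c25: I6 reads · I7 issues→ALU
c28: I6 exec-done
c29: I6 writes R6
c30: I7 reads
c31: I7 exec-done
c32: I7 writes R1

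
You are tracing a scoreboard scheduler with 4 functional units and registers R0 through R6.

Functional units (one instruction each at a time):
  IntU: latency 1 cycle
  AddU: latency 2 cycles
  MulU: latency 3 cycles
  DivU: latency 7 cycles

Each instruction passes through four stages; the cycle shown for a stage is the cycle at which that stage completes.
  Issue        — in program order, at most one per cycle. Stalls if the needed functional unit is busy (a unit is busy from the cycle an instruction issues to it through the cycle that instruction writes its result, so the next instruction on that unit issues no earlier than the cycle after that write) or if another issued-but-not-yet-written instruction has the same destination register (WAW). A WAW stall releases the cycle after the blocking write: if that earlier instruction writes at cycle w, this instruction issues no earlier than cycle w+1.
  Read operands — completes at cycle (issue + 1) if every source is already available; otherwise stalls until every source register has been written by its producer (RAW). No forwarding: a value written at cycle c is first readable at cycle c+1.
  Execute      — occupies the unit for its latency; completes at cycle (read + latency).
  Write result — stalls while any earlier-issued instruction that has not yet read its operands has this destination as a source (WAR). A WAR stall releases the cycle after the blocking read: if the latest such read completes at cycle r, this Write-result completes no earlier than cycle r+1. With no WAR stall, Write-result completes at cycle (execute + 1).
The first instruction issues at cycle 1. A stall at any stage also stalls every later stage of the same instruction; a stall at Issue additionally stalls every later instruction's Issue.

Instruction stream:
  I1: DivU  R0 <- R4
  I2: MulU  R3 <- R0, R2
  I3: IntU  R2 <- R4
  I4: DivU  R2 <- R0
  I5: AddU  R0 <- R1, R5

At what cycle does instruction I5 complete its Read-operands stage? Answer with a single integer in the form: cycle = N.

[1] I1→DivU
[2] I1 RO | I2→MulU
[3] I3→IntU
[4] I3 RO
[5] I3 EX
[9] I1 EX
[10] I1 WR R0
[11] I2 RO
[12] I3 WR R2
[13] I4→DivU
[14] I2 EX | I4 RO | I5→AddU
[15] I2 WR R3 | I5 RO
[17] I5 EX
[18] I5 WR R0
[21] I4 EX
[22] I4 WR R2

cycle = 15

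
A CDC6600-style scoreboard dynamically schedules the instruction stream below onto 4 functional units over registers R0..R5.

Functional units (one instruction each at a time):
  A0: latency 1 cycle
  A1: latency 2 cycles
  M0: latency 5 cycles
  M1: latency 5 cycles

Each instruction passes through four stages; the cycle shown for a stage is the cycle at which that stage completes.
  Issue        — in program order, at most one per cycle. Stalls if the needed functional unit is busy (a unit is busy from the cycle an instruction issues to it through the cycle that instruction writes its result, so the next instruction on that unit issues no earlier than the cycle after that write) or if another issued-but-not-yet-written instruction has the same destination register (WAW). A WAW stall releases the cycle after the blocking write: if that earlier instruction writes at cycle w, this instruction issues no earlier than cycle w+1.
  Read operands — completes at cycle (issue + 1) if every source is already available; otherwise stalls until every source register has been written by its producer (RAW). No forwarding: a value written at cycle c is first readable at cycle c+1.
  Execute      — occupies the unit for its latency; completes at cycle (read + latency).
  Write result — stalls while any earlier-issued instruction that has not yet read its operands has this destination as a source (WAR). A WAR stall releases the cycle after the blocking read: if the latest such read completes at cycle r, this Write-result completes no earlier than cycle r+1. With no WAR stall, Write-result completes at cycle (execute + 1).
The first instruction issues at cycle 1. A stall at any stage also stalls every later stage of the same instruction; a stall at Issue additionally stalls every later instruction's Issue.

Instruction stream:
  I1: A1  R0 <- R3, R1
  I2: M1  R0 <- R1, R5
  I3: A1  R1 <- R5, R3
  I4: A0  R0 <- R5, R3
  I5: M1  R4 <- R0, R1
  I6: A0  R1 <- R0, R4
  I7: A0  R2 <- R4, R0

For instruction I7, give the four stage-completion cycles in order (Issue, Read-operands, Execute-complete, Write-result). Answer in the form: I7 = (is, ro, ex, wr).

I7 = (28, 29, 30, 31)

  I1 | 1 | 2 | 4 | 5
  I2 | 6 | 7 | 12 | 13   WAW R0: wait I1 write@5
  I3 | 7 | 8 | 10 | 11
  I4 | 14 | 15 | 16 | 17   WAW R0: wait I2 write@13
  I5 | 15 | 18 | 23 | 24   RAW R0: wait I4 write@17
  I6 | 18 | 25 | 26 | 27   struct: A0 busy until I4 writes@17 · RAW R4: wait I5 write@24
  I7 | 28 | 29 | 30 | 31   struct: A0 busy until I6 writes@27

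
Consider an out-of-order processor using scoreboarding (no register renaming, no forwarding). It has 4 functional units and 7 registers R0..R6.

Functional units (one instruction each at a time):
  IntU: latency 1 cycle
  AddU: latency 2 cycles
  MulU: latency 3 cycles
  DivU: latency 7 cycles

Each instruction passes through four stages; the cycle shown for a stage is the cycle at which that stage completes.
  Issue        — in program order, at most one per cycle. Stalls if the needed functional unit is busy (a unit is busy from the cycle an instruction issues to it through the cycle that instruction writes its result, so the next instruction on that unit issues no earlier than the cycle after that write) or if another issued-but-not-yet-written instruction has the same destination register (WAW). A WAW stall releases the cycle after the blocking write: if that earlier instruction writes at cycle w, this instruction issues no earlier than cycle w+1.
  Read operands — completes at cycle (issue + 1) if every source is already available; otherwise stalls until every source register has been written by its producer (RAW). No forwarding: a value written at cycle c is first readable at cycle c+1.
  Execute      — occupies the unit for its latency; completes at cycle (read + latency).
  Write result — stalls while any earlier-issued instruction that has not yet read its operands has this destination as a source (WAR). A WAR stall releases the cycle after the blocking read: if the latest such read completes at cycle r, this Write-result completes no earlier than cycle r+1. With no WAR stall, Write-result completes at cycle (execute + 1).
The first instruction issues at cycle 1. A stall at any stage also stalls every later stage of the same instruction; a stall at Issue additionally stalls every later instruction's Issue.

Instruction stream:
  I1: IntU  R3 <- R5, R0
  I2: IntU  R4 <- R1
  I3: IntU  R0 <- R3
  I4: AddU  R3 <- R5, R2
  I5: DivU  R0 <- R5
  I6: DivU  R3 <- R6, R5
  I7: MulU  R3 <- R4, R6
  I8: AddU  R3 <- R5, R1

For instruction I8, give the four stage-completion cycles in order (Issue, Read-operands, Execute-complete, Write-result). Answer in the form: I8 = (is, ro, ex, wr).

I8 = (39, 40, 42, 43)

I1 -> (1, 2, 3, 4)
I2 -> (5, 6, 7, 8)  // struct: IntU busy until I1 writes@4
I3 -> (9, 10, 11, 12)  // struct: IntU busy until I2 writes@8
I4 -> (10, 11, 13, 14)
I5 -> (13, 14, 21, 22)  // WAW R0: wait I3 write@12
I6 -> (23, 24, 31, 32)  // struct: DivU busy until I5 writes@22
I7 -> (33, 34, 37, 38)  // WAW R3: wait I6 write@32
I8 -> (39, 40, 42, 43)  // WAW R3: wait I7 write@38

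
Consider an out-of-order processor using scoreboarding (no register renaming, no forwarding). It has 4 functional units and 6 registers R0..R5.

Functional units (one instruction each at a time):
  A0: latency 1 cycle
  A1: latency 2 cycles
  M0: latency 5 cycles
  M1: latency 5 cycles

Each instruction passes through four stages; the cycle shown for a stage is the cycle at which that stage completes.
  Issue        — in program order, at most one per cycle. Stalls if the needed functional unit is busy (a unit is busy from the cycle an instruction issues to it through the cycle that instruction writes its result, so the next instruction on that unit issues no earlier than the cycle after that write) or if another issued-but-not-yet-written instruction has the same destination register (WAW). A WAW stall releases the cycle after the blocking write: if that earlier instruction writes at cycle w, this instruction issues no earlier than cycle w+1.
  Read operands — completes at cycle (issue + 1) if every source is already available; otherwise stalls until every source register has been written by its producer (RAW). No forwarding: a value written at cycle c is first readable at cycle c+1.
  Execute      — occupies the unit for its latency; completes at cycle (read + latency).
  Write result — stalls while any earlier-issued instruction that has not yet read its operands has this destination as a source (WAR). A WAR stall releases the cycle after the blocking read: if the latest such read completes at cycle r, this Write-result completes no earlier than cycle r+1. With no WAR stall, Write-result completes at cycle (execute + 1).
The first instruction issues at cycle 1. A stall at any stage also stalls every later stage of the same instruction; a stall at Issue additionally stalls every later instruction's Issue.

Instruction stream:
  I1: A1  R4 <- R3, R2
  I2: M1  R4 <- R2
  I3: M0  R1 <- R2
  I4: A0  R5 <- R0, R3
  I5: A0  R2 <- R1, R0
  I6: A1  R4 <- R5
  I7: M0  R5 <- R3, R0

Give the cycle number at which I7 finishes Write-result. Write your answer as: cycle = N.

cycle = 22

c1: I1 issues→A1
c2: I1 reads
c4: I1 exec-done
c5: I1 writes R4
c6: I2 issues→M1
c7: I2 reads, I3 issues→M0
c8: I3 reads, I4 issues→A0
c9: I4 reads
c10: I4 exec-done
c11: I4 writes R5
c12: I2 exec-done, I5 issues→A0
c13: I2 writes R4, I3 exec-done
c14: I3 writes R1, I6 issues→A1
c15: I5 reads, I6 reads, I7 issues→M0
c16: I5 exec-done, I7 reads
c17: I5 writes R2, I6 exec-done
c18: I6 writes R4
c21: I7 exec-done
c22: I7 writes R5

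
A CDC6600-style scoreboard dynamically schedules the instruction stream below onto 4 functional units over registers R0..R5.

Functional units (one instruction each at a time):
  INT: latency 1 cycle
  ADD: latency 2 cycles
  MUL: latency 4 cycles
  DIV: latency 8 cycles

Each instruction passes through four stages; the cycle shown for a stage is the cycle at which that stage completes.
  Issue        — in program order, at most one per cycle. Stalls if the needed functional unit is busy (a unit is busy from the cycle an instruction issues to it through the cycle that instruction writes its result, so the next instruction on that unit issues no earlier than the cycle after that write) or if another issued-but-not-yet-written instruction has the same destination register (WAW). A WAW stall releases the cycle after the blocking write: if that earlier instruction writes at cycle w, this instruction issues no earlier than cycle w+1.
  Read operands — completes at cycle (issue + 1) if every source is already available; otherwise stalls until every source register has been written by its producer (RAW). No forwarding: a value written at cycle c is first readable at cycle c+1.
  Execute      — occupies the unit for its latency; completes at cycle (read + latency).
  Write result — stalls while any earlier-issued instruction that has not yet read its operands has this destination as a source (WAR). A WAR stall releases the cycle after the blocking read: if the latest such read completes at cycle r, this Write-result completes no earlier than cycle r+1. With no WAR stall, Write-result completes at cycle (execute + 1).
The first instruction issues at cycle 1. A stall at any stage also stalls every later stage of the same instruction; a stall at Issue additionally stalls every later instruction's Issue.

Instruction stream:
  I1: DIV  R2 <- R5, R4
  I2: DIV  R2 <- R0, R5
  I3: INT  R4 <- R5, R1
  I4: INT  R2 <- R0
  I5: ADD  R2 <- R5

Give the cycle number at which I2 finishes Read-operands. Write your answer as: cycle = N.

I1: IS=1 RO=2 EX=10 WR=11
I2: IS=12 RO=13 EX=21 WR=22  [struct: DIV busy until I1 writes@11]
I3: IS=13 RO=14 EX=15 WR=16
I4: IS=23 RO=24 EX=25 WR=26  [WAW R2: wait I2 write@22]
I5: IS=27 RO=28 EX=30 WR=31  [WAW R2: wait I4 write@26]

cycle = 13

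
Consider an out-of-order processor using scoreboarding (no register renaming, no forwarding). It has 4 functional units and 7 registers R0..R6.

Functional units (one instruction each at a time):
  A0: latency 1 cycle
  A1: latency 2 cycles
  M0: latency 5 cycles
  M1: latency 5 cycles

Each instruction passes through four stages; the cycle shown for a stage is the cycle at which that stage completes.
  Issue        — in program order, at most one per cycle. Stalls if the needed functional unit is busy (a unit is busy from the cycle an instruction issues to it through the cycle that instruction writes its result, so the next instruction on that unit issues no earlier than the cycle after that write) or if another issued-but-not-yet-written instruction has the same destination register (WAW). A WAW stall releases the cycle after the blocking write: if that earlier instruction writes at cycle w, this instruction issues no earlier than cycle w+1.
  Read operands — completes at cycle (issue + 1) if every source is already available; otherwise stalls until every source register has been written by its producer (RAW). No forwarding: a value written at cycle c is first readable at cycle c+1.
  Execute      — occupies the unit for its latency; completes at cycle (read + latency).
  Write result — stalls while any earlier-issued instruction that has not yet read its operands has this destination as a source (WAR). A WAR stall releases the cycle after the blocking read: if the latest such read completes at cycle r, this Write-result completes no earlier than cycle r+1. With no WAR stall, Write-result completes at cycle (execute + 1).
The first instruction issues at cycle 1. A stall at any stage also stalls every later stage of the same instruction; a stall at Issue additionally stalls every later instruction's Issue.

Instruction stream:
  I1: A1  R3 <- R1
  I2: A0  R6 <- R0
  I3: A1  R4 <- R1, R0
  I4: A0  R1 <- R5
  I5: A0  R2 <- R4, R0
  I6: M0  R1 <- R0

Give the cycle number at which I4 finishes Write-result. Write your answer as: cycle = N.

cycle = 10

  I1 | 1 | 2 | 4 | 5
  I2 | 2 | 3 | 4 | 5
  I3 | 6 | 7 | 9 | 10   struct: A1 busy until I1 writes@5
  I4 | 7 | 8 | 9 | 10
  I5 | 11 | 12 | 13 | 14   struct: A0 busy until I4 writes@10
  I6 | 12 | 13 | 18 | 19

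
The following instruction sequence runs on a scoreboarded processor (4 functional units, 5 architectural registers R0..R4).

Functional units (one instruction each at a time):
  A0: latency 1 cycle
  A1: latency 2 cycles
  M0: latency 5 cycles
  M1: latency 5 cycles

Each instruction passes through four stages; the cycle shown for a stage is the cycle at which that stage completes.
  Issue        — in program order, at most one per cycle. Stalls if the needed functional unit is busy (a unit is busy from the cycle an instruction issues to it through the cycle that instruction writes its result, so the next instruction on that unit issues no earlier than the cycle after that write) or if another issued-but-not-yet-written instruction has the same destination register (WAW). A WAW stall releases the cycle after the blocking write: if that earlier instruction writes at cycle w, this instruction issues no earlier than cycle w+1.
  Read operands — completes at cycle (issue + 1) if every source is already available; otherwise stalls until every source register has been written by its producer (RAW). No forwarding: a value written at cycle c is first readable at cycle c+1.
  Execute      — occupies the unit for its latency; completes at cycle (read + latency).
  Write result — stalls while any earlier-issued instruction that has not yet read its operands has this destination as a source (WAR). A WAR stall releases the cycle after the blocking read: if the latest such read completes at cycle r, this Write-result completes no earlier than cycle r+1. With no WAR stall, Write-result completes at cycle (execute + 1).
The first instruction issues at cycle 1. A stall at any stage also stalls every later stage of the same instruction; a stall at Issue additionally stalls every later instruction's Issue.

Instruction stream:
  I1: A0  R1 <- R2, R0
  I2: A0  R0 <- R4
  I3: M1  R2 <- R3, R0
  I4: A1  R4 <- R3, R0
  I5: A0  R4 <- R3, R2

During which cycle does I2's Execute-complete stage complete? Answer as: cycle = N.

cycle = 7

1) issue 1, read 2, done 3, write 4
2) issue 5, read 6, done 7, write 8  <struct: A0 busy until I1 writes@4>
3) issue 6, read 9, done 14, write 15  <RAW R0: wait I2 write@8>
4) issue 7, read 9, done 11, write 12  <RAW R0: wait I2 write@8>
5) issue 13, read 16, done 17, write 18  <WAW R4: wait I4 write@12 / RAW R2: wait I3 write@15>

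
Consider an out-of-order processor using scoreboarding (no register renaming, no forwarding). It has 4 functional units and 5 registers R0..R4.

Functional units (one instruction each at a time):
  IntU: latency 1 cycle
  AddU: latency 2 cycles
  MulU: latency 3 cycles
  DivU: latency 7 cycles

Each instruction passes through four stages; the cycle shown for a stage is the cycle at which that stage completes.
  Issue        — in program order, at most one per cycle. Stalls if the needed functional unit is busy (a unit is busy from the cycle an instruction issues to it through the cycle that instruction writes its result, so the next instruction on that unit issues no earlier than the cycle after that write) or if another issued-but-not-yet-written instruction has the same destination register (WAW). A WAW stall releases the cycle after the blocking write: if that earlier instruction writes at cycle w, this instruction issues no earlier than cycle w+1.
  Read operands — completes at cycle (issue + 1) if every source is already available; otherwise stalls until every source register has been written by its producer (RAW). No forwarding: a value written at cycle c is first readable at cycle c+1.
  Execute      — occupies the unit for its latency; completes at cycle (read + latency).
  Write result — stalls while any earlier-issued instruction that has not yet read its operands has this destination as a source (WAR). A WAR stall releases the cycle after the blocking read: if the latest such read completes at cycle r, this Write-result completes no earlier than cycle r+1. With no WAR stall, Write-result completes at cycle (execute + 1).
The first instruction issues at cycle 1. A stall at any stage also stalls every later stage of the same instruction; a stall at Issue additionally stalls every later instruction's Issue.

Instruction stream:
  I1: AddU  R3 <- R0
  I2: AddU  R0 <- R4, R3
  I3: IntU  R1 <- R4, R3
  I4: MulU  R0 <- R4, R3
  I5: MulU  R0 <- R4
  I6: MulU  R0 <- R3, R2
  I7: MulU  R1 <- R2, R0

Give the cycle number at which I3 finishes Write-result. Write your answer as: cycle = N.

[1] issue I1 (AddU)
[2] I1 read-ops
[4] I1 finished on AddU
[5] I1→R3
[6] issue I2 (AddU)
[7] I2 read-ops | issue I3 (IntU)
[8] I3 read-ops
[9] I2 finished on AddU | I3 finished on IntU
[10] I2→R0 | I3→R1
[11] issue I4 (MulU)
[12] I4 read-ops
[15] I4 finished on MulU
[16] I4→R0
[17] issue I5 (MulU)
[18] I5 read-ops
[21] I5 finished on MulU
[22] I5→R0
[23] issue I6 (MulU)
[24] I6 read-ops
[27] I6 finished on MulU
[28] I6→R0
[29] issue I7 (MulU)
[30] I7 read-ops
[33] I7 finished on MulU
[34] I7→R1

cycle = 10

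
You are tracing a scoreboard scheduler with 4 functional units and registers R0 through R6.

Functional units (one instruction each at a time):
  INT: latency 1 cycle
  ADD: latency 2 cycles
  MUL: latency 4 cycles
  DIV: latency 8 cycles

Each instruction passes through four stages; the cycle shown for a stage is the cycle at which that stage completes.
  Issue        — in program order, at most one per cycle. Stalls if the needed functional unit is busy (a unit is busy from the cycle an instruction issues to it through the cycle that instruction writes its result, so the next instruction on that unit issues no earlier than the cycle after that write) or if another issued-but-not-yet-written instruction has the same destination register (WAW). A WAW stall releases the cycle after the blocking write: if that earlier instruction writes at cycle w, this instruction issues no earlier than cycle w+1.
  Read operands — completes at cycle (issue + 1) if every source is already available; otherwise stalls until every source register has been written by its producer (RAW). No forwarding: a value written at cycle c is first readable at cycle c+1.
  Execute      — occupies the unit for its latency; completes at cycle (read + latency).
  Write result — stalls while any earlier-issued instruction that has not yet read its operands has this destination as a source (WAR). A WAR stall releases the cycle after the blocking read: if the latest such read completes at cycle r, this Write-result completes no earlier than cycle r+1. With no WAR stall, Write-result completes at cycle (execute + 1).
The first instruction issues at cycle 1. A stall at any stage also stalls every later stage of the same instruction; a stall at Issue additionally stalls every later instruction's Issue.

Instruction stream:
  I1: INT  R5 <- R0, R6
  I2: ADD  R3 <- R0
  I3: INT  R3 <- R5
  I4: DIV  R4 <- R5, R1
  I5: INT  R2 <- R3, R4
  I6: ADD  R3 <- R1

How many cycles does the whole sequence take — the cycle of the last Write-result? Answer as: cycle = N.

cycle 1: I1 issues→INT
cycle 2: I1 reads; I2 issues→ADD
cycle 3: I1 exec-done; I2 reads
cycle 4: I1 writes R5
cycle 5: I2 exec-done
cycle 6: I2 writes R3
cycle 7: I3 issues→INT
cycle 8: I3 reads; I4 issues→DIV
cycle 9: I3 exec-done; I4 reads
cycle 10: I3 writes R3
cycle 11: I5 issues→INT
cycle 12: I6 issues→ADD
cycle 13: I6 reads
cycle 15: I6 exec-done
cycle 17: I4 exec-done
cycle 18: I4 writes R4
cycle 19: I5 reads
cycle 20: I5 exec-done; I6 writes R3
cycle 21: I5 writes R2

cycle = 21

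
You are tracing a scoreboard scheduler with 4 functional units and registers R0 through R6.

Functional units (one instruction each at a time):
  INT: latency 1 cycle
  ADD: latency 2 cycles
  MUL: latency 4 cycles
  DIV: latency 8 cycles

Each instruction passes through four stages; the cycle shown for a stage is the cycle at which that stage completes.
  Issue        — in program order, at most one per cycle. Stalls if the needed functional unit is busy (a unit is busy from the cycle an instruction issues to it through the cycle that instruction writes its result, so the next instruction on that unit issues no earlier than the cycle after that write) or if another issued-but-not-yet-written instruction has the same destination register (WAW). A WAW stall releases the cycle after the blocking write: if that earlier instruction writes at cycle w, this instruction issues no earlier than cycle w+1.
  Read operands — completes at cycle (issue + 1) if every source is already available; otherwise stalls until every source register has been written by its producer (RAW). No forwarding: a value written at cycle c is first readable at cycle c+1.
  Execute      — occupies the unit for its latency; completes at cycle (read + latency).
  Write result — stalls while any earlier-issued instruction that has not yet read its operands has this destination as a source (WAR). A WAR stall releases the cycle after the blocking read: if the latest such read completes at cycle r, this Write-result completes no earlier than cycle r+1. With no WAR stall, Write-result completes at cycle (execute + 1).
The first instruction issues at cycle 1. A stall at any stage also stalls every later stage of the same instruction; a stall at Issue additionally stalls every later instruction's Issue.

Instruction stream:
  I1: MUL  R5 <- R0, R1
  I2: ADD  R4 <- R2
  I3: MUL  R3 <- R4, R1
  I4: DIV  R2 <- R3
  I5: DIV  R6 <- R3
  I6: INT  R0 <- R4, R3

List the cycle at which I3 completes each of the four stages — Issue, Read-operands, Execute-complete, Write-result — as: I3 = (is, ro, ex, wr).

I3 = (8, 9, 13, 14)

I1: IS=1 RO=2 EX=6 WR=7
I2: IS=2 RO=3 EX=5 WR=6
I3: IS=8 RO=9 EX=13 WR=14  [struct: MUL busy until I1 writes@7]
I4: IS=9 RO=15 EX=23 WR=24  [RAW R3: wait I3 write@14]
I5: IS=25 RO=26 EX=34 WR=35  [struct: DIV busy until I4 writes@24]
I6: IS=26 RO=27 EX=28 WR=29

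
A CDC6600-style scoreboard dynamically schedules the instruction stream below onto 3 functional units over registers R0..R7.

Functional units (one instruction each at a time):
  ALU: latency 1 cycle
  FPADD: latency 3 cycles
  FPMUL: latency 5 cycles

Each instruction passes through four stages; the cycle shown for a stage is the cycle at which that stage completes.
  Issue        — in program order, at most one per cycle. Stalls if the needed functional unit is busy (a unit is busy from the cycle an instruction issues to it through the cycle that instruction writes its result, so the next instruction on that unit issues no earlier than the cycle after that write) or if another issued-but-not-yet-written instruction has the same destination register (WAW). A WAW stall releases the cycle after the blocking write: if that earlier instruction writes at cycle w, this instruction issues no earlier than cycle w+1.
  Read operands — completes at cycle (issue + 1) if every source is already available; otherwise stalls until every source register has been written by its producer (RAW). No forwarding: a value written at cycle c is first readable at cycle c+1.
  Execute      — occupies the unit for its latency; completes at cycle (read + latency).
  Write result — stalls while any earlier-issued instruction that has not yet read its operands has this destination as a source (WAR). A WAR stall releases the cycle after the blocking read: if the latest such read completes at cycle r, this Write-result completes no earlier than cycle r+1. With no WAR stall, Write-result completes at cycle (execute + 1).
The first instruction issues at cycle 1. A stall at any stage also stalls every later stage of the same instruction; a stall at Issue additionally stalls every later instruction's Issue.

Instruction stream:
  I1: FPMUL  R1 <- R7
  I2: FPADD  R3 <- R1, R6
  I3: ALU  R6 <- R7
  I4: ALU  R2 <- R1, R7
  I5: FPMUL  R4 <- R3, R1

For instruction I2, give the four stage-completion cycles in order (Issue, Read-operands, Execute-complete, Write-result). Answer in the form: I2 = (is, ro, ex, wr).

I2 = (2, 9, 12, 13)

cycle 1: issue I1 (FPMUL)
cycle 2: I1 read-ops; issue I2 (FPADD)
cycle 3: issue I3 (ALU)
cycle 4: I3 read-ops
cycle 5: I3 finished on ALU
cycle 7: I1 finished on FPMUL
cycle 8: I1→R1
cycle 9: I2 read-ops
cycle 10: I3→R6
cycle 11: issue I4 (ALU)
cycle 12: I2 finished on FPADD; I4 read-ops; issue I5 (FPMUL)
cycle 13: I2→R3; I4 finished on ALU
cycle 14: I4→R2; I5 read-ops
cycle 19: I5 finished on FPMUL
cycle 20: I5→R4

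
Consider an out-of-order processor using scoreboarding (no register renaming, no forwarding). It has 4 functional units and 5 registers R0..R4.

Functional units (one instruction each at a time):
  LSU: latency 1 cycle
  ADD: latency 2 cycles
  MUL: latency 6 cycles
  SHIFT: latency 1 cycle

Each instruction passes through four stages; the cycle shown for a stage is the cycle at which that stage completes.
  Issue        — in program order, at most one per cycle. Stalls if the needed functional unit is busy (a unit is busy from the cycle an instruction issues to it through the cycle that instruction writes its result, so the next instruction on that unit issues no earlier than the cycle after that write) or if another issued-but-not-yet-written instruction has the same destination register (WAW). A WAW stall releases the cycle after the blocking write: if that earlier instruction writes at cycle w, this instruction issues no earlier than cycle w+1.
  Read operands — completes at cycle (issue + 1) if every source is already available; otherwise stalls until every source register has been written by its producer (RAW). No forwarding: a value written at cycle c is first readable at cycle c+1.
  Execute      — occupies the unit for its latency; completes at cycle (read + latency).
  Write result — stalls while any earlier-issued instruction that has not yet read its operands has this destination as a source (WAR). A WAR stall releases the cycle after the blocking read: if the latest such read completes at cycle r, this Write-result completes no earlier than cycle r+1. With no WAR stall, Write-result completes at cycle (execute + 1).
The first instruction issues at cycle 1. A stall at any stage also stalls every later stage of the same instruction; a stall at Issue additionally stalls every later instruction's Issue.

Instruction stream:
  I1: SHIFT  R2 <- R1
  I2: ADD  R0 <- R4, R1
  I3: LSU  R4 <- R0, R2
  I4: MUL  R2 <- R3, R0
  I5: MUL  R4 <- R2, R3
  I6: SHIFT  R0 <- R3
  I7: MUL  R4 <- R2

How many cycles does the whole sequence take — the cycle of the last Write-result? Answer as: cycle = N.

cycle = 32

t=1  I1 issues→SHIFT
t=2  I1 reads; I2 issues→ADD
t=3  I1 exec-done; I2 reads; I3 issues→LSU
t=4  I1 writes R2
t=5  I2 exec-done; I4 issues→MUL
t=6  I2 writes R0
t=7  I3 reads; I4 reads
t=8  I3 exec-done
t=9  I3 writes R4
t=13  I4 exec-done
t=14  I4 writes R2
t=15  I5 issues→MUL
t=16  I5 reads; I6 issues→SHIFT
t=17  I6 reads
t=18  I6 exec-done
t=19  I6 writes R0
t=22  I5 exec-done
t=23  I5 writes R4
t=24  I7 issues→MUL
t=25  I7 reads
t=31  I7 exec-done
t=32  I7 writes R4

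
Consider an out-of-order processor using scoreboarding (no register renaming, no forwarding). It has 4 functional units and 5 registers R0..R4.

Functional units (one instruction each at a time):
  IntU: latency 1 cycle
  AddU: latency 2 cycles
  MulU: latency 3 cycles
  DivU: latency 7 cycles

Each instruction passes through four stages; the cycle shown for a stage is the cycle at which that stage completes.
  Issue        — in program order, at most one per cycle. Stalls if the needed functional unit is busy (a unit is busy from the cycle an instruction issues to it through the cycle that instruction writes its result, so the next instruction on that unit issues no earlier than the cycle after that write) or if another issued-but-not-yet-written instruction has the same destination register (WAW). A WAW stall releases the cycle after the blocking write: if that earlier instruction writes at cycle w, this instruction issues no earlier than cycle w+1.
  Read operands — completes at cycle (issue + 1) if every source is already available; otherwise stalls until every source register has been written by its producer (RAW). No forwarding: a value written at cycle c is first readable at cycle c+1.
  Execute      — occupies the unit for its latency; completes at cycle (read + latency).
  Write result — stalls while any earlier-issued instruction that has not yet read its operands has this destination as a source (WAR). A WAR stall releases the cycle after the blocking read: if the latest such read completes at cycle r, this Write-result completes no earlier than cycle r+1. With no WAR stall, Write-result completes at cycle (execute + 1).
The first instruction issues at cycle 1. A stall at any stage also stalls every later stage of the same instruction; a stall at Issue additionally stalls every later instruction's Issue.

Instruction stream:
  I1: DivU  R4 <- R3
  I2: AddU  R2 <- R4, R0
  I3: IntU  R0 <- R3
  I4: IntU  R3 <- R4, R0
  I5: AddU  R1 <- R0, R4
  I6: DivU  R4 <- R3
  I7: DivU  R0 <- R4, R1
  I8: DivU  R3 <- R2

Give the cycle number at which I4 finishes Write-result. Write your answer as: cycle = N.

cycle = 16

t=1  I1 issues→DivU
t=2  I1 reads | I2 issues→AddU
t=3  I3 issues→IntU
t=4  I3 reads
t=5  I3 exec-done
t=9  I1 exec-done
t=10  I1 writes R4
t=11  I2 reads
t=12  I3 writes R0
t=13  I2 exec-done | I4 issues→IntU
t=14  I2 writes R2 | I4 reads
t=15  I4 exec-done | I5 issues→AddU
t=16  I4 writes R3 | I5 reads | I6 issues→DivU
t=17  I6 reads
t=18  I5 exec-done
t=19  I5 writes R1
t=24  I6 exec-done
t=25  I6 writes R4
t=26  I7 issues→DivU
t=27  I7 reads
t=34  I7 exec-done
t=35  I7 writes R0
t=36  I8 issues→DivU
t=37  I8 reads
t=44  I8 exec-done
t=45  I8 writes R3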